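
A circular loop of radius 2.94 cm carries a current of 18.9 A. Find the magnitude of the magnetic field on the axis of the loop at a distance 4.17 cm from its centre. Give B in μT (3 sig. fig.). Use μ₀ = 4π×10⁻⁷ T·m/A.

On the axis of a circular loop, B = μ₀IR² / [2(R²+z²)^(3/2)].
R² + z² = (0.0294)² + (0.0417)² = 0.002603 m², and (R²+z²)^(3/2) = 1.33×10⁻⁴ m³.
B = (4π×10⁻⁷ × 18.9 × 0.0008644) / (2 × 1.33×10⁻⁴) = 7.73×10⁻⁵ T.

B ≈ 77.3 μT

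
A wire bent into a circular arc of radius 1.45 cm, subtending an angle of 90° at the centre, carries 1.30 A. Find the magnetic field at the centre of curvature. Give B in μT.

B ≈ 14.1 μT

The Biot–Savart field of a circular arc at its centre is B = μ₀Iφ/(4πR), with φ = 1.571 rad.
B = (4π×10⁻⁷ × 1.30 × 1.571) / (4π × 0.0145) = 1.41×10⁻⁵ T.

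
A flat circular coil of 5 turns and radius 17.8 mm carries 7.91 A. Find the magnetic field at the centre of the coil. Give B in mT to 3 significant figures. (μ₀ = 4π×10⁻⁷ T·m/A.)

B ≈ 1.40 mT

For an N-turn flat coil, B = Nμ₀I/(2R) with R = 0.0178 m.
B = 5 × 2.79×10⁻⁴ T = 1.40×10⁻³ T.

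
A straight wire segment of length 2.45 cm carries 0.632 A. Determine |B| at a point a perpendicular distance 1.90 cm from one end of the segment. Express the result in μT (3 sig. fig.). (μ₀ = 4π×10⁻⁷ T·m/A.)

B ≈ 2.63 μT

For a finite straight segment, B = (μ₀I/4πd)(sinθ₁ + sinθ₂), where θ₁, θ₂ are the angles from the perpendicular to each end.
The perpendicular foot is at one end, so the two end-offsets along the wire are 0 and L = 0.0245 m.
sinθ₁ = 0/√(0²+0.019²) = 0.0000; sinθ₂ = 0.0245/√(0.0245²+0.019²) = 0.7902.
B = (4π×10⁻⁷ × 0.632) / (4π × 0.019) × (0.0000 + 0.7902) = 2.63×10⁻⁶ T.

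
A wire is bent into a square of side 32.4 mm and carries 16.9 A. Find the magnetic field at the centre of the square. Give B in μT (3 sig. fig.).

Each side is a finite straight segment at perpendicular distance d = a/(2 tan(π/4)) = 0.0162 m from the centre, with end-angles ±π/4.
One side contributes B₁ = (μ₀I/4πd)·2 sin(π/4) = 1.48×10⁻⁴ T.
All 4 sides add in the same direction: B = 4 × 1.48×10⁻⁴ = 5.90×10⁻⁴ T.

B ≈ 590 μT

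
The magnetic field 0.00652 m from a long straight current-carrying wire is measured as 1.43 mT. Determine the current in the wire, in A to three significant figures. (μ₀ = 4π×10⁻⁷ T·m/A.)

I ≈ 46.6 A

For a long straight wire B = μ₀I/(2πd), so I = 2πdB/μ₀.
I = 2π × 0.00652 × 1.43×10⁻³ / (4π×10⁻⁷) = 46.6 A.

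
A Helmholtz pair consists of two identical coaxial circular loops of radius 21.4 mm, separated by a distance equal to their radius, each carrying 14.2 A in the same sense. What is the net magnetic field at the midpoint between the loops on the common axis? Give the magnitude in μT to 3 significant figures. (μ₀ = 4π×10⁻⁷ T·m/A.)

B ≈ 597 μT

Each loop contributes B = μ₀IR²/[2(R²+z²)^(3/2)] on the axis, with z measured from that loop.
Loop 1 (z = 0.0107 m): B₁ = 2.98×10⁻⁴ T. Loop 2 (z = 0.0107 m): B₂ = 2.98×10⁻⁴ T.
The fields add: B = B₁ + B₂ = 5.97×10⁻⁴ T.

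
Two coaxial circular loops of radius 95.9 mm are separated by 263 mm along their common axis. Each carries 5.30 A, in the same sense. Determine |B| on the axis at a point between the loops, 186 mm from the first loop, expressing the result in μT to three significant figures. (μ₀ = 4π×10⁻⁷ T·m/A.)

B ≈ 19.8 μT

Each loop contributes B = μ₀IR²/[2(R²+z²)^(3/2)] on the axis, with z measured from that loop.
Loop 1 (z = 0.186 m): B₁ = 3.34×10⁻⁶ T. Loop 2 (z = 0.077 m): B₂ = 1.65×10⁻⁵ T.
The fields add: B = B₁ + B₂ = 1.98×10⁻⁵ T.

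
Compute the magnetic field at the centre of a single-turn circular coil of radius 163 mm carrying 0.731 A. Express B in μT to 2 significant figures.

At the centre of a circular loop the Biot–Savart law gives B = μ₀I/(2R).
B = (4π×10⁻⁷ × 0.731) / (2 × 0.163) = 2.82×10⁻⁶ T.

B ≈ 2.8 μT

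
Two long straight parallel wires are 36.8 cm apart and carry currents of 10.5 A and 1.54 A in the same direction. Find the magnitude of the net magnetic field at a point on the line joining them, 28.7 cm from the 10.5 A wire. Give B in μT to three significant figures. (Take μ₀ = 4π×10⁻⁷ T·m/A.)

B ≈ 3.51 μT

Each long wire gives B = μ₀I/(2πd). Distances are d₁ = 0.287 m and d₂ = 0.081 m.
B₁ = 7.32×10⁻⁶ T, B₂ = 3.80×10⁻⁶ T.
Between parallel currents the two contributions point in opposite directions, so they subtract. B = |B₁ − B₂| = |7.32×10⁻⁶ − 3.80×10⁻⁶| = 3.51×10⁻⁶ T.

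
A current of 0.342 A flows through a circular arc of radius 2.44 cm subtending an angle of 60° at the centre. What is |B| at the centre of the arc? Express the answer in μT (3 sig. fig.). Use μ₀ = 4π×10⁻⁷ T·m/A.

The Biot–Savart field of a circular arc at its centre is B = μ₀Iφ/(4πR), with φ = 1.047 rad.
B = (4π×10⁻⁷ × 0.342 × 1.047) / (4π × 0.0244) = 1.47×10⁻⁶ T.

B ≈ 1.47 μT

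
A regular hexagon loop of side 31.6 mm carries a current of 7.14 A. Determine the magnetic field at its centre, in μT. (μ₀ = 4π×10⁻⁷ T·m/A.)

Each side is a finite straight segment at perpendicular distance d = a/(2 tan(π/6)) = 0.02737 m from the centre, with end-angles ±π/6.
One side contributes B₁ = (μ₀I/4πd)·2 sin(π/6) = 2.61×10⁻⁵ T.
All 6 sides add in the same direction: B = 6 × 2.61×10⁻⁵ = 1.57×10⁻⁴ T.

B ≈ 157 μT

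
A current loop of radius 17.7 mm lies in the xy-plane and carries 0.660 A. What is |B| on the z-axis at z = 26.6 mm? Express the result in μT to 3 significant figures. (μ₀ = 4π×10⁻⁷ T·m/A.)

B ≈ 3.98 μT

On the axis of a circular loop, B = μ₀IR² / [2(R²+z²)^(3/2)].
R² + z² = (0.0177)² + (0.0266)² = 0.001021 m², and (R²+z²)^(3/2) = 3.26×10⁻⁵ m³.
B = (4π×10⁻⁷ × 0.660 × 0.0003133) / (2 × 3.26×10⁻⁵) = 3.98×10⁻⁶ T.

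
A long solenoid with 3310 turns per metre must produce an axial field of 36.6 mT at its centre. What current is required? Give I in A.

Inside a long solenoid B = μ₀nI with n = 3310 m⁻¹, so I = B/(μ₀n).
I = 3.66×10⁻² / (4π×10⁻⁷ × 3310) = 8.80 A.

I ≈ 8.80 A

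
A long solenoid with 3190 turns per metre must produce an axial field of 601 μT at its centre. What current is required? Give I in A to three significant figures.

Inside a long solenoid B = μ₀nI with n = 3190 m⁻¹, so I = B/(μ₀n).
I = 6.01×10⁻⁴ / (4π×10⁻⁷ × 3190) = 0.150 A.

I ≈ 0.150 A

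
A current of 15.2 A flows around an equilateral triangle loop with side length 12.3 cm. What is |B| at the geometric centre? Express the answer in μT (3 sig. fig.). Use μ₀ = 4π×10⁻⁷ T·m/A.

Each side is a finite straight segment at perpendicular distance d = a/(2 tan(π/3)) = 0.03551 m from the centre, with end-angles ±π/3.
One side contributes B₁ = (μ₀I/4πd)·2 sin(π/3) = 7.41×10⁻⁵ T.
All 3 sides add in the same direction: B = 3 × 7.41×10⁻⁵ = 2.22×10⁻⁴ T.

B ≈ 222 μT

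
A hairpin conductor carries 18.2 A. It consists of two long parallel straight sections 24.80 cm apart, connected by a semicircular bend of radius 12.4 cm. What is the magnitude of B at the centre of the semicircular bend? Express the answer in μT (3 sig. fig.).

The semicircular arc contributes B_arc = μ₀I·π/(4πR) = μ₀I/(4R) = 4.61×10⁻⁵ T.
Each semi-infinite lead is at perpendicular distance R = 0.124 m from the centre, with the perpendicular foot at its near end, so it contributes μ₀I/(4πR); both point the same way, together 2.94×10⁻⁵ T.
Arc and leads all point the same direction: B = 4.61×10⁻⁵ + 2.94×10⁻⁵ = 7.55×10⁻⁵ T.

B ≈ 75.5 μT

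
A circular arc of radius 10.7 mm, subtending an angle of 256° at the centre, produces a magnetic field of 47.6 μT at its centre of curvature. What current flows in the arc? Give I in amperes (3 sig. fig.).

I ≈ 1.14 A

For a circular arc, B = μ₀Iφ/(4πR) with φ in radians; here φ = 4.468 rad.
So I = 4πRB/(μ₀φ) = 4π × 0.0107 × 4.76×10⁻⁵ / (4π×10⁻⁷ × 4.468) = 1.14 A.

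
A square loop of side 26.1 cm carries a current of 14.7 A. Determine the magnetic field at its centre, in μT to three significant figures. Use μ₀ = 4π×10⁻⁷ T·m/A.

B ≈ 63.7 μT

Each side is a finite straight segment at perpendicular distance d = a/(2 tan(π/4)) = 0.1305 m from the centre, with end-angles ±π/4.
One side contributes B₁ = (μ₀I/4πd)·2 sin(π/4) = 1.59×10⁻⁵ T.
All 4 sides add in the same direction: B = 4 × 1.59×10⁻⁵ = 6.37×10⁻⁵ T.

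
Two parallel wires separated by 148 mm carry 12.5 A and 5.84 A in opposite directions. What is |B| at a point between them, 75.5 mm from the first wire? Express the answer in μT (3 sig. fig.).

B ≈ 49.2 μT

Each long wire gives B = μ₀I/(2πd). Distances are d₁ = 0.0755 m and d₂ = 0.0725 m.
B₁ = 3.31×10⁻⁵ T, B₂ = 1.61×10⁻⁵ T.
Between antiparallel currents both contributions point the same way, so they add. B = B₁ + B₂ = 3.31×10⁻⁵ + 1.61×10⁻⁵ = 4.92×10⁻⁵ T.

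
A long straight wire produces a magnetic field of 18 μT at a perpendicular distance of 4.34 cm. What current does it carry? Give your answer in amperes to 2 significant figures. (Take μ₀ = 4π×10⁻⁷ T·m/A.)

For a long straight wire B = μ₀I/(2πd), so I = 2πdB/μ₀.
I = 2π × 0.0434 × 1.80×10⁻⁵ / (4π×10⁻⁷) = 3.91 A.

I ≈ 3.9 A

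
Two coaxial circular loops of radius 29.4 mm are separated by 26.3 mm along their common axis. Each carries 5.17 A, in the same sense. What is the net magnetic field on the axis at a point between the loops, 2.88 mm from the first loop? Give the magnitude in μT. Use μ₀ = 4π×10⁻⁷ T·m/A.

B ≈ 162 μT

Each loop contributes B = μ₀IR²/[2(R²+z²)^(3/2)] on the axis, with z measured from that loop.
Loop 1 (z = 0.00288 m): B₁ = 1.09×10⁻⁴ T. Loop 2 (z = 0.02342 m): B₂ = 5.29×10⁻⁵ T.
The fields add: B = B₁ + B₂ = 1.62×10⁻⁴ T.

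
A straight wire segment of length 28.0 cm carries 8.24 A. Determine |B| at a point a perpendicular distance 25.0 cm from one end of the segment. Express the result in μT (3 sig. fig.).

For a finite straight segment, B = (μ₀I/4πd)(sinθ₁ + sinθ₂), where θ₁, θ₂ are the angles from the perpendicular to each end.
The perpendicular foot is at one end, so the two end-offsets along the wire are 0 and L = 0.28 m.
sinθ₁ = 0/√(0²+0.25²) = 0.0000; sinθ₂ = 0.28/√(0.28²+0.25²) = 0.7459.
B = (4π×10⁻⁷ × 8.24) / (4π × 0.25) × (0.0000 + 0.7459) = 2.46×10⁻⁶ T.

B ≈ 2.46 μT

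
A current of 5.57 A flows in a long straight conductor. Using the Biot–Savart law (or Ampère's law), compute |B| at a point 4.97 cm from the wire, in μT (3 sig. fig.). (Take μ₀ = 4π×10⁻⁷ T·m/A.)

For an infinitely long straight wire, B = μ₀I/(2πd).
B = (4π×10⁻⁷ × 5.57) / (2π × 0.0497) = 2.24×10⁻⁵ T.

B ≈ 22.4 μT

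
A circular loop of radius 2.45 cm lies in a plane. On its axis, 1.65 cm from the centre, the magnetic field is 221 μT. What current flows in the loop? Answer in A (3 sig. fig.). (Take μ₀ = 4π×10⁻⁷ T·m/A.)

I ≈ 15.1 A

On the axis of a loop, B = μ₀IR²/[2(R²+z²)^(3/2)], so I = 2B(R²+z²)^(3/2)/(μ₀R²).
R² + z² = 0.0006003 + 0.0002723 = 0.0008725 m²; raised to 3/2 gives 2.58×10⁻⁵ m³.
I = 2 × 2.21×10⁻⁴ × 2.58×10⁻⁵ / (1.26×10⁻⁶ × 0.0006003) = 15.1 A.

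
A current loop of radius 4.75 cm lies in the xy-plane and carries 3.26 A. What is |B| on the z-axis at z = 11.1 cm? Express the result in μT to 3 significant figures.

B ≈ 2.63 μT

On the axis of a circular loop, B = μ₀IR² / [2(R²+z²)^(3/2)].
R² + z² = (0.0475)² + (0.111)² = 0.01458 m², and (R²+z²)^(3/2) = 1.76×10⁻³ m³.
B = (4π×10⁻⁷ × 3.26 × 0.002256) / (2 × 1.76×10⁻³) = 2.63×10⁻⁶ T.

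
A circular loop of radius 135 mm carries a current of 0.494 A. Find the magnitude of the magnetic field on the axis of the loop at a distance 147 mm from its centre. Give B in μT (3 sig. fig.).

On the axis of a circular loop, B = μ₀IR² / [2(R²+z²)^(3/2)].
R² + z² = (0.135)² + (0.147)² = 0.03983 m², and (R²+z²)^(3/2) = 7.95×10⁻³ m³.
B = (4π×10⁻⁷ × 0.494 × 0.01823) / (2 × 7.95×10⁻³) = 7.12×10⁻⁷ T.

B ≈ 0.712 μT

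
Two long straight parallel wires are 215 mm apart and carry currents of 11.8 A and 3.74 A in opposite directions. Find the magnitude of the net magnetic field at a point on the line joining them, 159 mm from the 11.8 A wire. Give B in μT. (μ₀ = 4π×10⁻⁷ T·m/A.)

B ≈ 28.2 μT

Each long wire gives B = μ₀I/(2πd). Distances are d₁ = 0.159 m and d₂ = 0.056 m.
B₁ = 1.48×10⁻⁵ T, B₂ = 1.34×10⁻⁵ T.
Between antiparallel currents both contributions point the same way, so they add. B = B₁ + B₂ = 1.48×10⁻⁵ + 1.34×10⁻⁵ = 2.82×10⁻⁵ T.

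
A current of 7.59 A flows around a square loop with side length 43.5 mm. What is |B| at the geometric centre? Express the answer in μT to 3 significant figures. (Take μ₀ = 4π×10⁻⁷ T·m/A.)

B ≈ 197 μT

Each side is a finite straight segment at perpendicular distance d = a/(2 tan(π/4)) = 0.02175 m from the centre, with end-angles ±π/4.
One side contributes B₁ = (μ₀I/4πd)·2 sin(π/4) = 4.94×10⁻⁵ T.
All 4 sides add in the same direction: B = 4 × 4.94×10⁻⁵ = 1.97×10⁻⁴ T.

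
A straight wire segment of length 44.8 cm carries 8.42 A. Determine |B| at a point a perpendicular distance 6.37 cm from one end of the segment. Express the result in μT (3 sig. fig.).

B ≈ 13.1 μT

For a finite straight segment, B = (μ₀I/4πd)(sinθ₁ + sinθ₂), where θ₁, θ₂ are the angles from the perpendicular to each end.
The perpendicular foot is at one end, so the two end-offsets along the wire are 0 and L = 0.448 m.
sinθ₁ = 0/√(0²+0.0637²) = 0.0000; sinθ₂ = 0.448/√(0.448²+0.0637²) = 0.9900.
B = (4π×10⁻⁷ × 8.42) / (4π × 0.0637) × (0.0000 + 0.9900) = 1.31×10⁻⁵ T.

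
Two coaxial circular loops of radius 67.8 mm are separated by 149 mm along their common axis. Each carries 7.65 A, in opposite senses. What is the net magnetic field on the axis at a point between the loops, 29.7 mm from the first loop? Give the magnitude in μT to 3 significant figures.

B ≈ 45.9 μT

Each loop contributes B = μ₀IR²/[2(R²+z²)^(3/2)] on the axis, with z measured from that loop.
Loop 1 (z = 0.0297 m): B₁ = 5.45×10⁻⁵ T. Loop 2 (z = 0.1193 m): B₂ = 8.55×10⁻⁶ T.
The fields oppose: B = |B₁ − B₂| = 4.59×10⁻⁵ T.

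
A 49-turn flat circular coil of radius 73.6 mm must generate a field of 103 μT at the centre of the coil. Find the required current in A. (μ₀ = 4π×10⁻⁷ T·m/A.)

For an N-turn coil, B = Nμ₀I/(2R) with R = 0.0736 m, so I = 2RB/(Nμ₀) = 2 × 0.0736 × 1.03×10⁻⁴ / (49 × 4π×10⁻⁷) = 0.246 A.

I ≈ 0.246 A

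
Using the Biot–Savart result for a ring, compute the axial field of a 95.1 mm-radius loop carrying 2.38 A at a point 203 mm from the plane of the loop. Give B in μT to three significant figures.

On the axis of a circular loop, B = μ₀IR² / [2(R²+z²)^(3/2)].
R² + z² = (0.0951)² + (0.203)² = 0.05025 m², and (R²+z²)^(3/2) = 1.13×10⁻² m³.
B = (4π×10⁻⁷ × 2.38 × 0.009044) / (2 × 1.13×10⁻²) = 1.20×10⁻⁶ T.

B ≈ 1.20 μT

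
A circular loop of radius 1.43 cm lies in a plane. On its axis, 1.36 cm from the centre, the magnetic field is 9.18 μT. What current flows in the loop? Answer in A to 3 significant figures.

I ≈ 0.549 A

On the axis of a loop, B = μ₀IR²/[2(R²+z²)^(3/2)], so I = 2B(R²+z²)^(3/2)/(μ₀R²).
R² + z² = 0.0002045 + 0.000185 = 0.0003895 m²; raised to 3/2 gives 7.69×10⁻⁶ m³.
I = 2 × 9.18×10⁻⁶ × 7.69×10⁻⁶ / (1.26×10⁻⁶ × 0.0002045) = 0.549 A.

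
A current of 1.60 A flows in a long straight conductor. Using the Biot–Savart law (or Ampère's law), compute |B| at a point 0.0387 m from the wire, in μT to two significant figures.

For an infinitely long straight wire, B = μ₀I/(2πd).
B = (4π×10⁻⁷ × 1.60) / (2π × 0.0387) = 8.27×10⁻⁶ T.

B ≈ 8.3 μT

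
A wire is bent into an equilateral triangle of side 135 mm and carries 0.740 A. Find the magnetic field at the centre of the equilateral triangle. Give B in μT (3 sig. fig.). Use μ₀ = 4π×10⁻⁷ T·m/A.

B ≈ 9.87 μT

Each side is a finite straight segment at perpendicular distance d = a/(2 tan(π/3)) = 0.03897 m from the centre, with end-angles ±π/3.
One side contributes B₁ = (μ₀I/4πd)·2 sin(π/3) = 3.29×10⁻⁶ T.
All 3 sides add in the same direction: B = 3 × 3.29×10⁻⁶ = 9.87×10⁻⁶ T.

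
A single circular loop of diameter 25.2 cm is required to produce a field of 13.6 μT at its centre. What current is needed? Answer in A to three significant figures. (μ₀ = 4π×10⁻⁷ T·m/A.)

At the centre of a circular loop B = μ₀I/(2R), so I = 2RB/μ₀.
With R = 0.126 m, I = 2 × 0.126 × 1.36×10⁻⁵ / (4π×10⁻⁷) = 2.73 A.

I ≈ 2.73 A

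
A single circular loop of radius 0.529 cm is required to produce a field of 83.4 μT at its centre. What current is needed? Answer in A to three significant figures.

At the centre of a circular loop B = μ₀I/(2R), so I = 2RB/μ₀.
With R = 0.00529 m, I = 2 × 0.00529 × 8.34×10⁻⁵ / (4π×10⁻⁷) = 0.702 A.

I ≈ 0.702 A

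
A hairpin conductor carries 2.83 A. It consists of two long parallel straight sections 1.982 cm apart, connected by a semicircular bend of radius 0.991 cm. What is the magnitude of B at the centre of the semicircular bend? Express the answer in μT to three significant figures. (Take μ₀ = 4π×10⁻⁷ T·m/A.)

B ≈ 147 μT

The semicircular arc contributes B_arc = μ₀I·π/(4πR) = μ₀I/(4R) = 8.97×10⁻⁵ T.
Each semi-infinite lead is at perpendicular distance R = 0.00991 m from the centre, with the perpendicular foot at its near end, so it contributes μ₀I/(4πR); both point the same way, together 5.71×10⁻⁵ T.
Arc and leads all point the same direction: B = 8.97×10⁻⁵ + 5.71×10⁻⁵ = 1.47×10⁻⁴ T.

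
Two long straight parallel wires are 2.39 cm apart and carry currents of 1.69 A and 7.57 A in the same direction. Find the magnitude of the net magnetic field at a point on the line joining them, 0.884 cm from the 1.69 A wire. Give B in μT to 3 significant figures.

B ≈ 62.3 μT

Each long wire gives B = μ₀I/(2πd). Distances are d₁ = 0.00884 m and d₂ = 0.01506 m.
B₁ = 3.82×10⁻⁵ T, B₂ = 1.01×10⁻⁴ T.
Between parallel currents the two contributions point in opposite directions, so they subtract. B = |B₁ − B₂| = |3.82×10⁻⁵ − 1.01×10⁻⁴| = 6.23×10⁻⁵ T.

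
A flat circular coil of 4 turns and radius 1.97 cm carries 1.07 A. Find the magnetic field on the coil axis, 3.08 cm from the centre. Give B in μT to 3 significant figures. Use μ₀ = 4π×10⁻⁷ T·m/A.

B ≈ 21.4 μT

For an N-turn flat coil, B = Nμ₀IR²/[2(R²+z²)^(3/2)] with R = 0.0197 m, z = 0.0308 m.
B = 4 × 5.34×10⁻⁶ T = 2.14×10⁻⁵ T.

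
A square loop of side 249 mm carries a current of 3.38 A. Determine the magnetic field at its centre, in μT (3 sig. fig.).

B ≈ 15.4 μT

Each side is a finite straight segment at perpendicular distance d = a/(2 tan(π/4)) = 0.1245 m from the centre, with end-angles ±π/4.
One side contributes B₁ = (μ₀I/4πd)·2 sin(π/4) = 3.84×10⁻⁶ T.
All 4 sides add in the same direction: B = 4 × 3.84×10⁻⁶ = 1.54×10⁻⁵ T.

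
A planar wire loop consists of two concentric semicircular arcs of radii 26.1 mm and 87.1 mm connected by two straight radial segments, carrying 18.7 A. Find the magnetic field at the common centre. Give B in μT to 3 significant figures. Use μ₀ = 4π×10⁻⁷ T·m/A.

B ≈ 158 μT

The radial connectors point toward the centre, so dl × r̂ = 0 and they contribute nothing.
Each semicircle gives μ₀I/(4R): inner arc 2.25×10⁻⁴ T, outer arc 6.74×10⁻⁵ T.
The two arcs carry current in opposite angular senses, so their fields oppose: B = |2.25×10⁻⁴ − 6.74×10⁻⁵| = 1.58×10⁻⁴ T.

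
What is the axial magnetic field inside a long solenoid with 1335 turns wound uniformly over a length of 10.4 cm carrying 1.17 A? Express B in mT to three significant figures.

B ≈ 18.9 mT

Inside a long solenoid, B = μ₀nI with n = 1.284×10⁴ turns/m.
B = 4π×10⁻⁷ × 1.284×10⁴ × 1.17 = 1.89×10⁻² T.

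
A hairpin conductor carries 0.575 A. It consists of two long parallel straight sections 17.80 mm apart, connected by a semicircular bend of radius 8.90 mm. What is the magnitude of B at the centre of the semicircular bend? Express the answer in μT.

B ≈ 33.2 μT

The semicircular arc contributes B_arc = μ₀I·π/(4πR) = μ₀I/(4R) = 2.03×10⁻⁵ T.
Each semi-infinite lead is at perpendicular distance R = 0.0089 m from the centre, with the perpendicular foot at its near end, so it contributes μ₀I/(4πR); both point the same way, together 1.29×10⁻⁵ T.
Arc and leads all point the same direction: B = 2.03×10⁻⁵ + 1.29×10⁻⁵ = 3.32×10⁻⁵ T.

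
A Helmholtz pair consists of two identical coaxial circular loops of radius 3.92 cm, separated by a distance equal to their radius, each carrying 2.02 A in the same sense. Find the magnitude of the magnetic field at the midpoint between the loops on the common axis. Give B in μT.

Each loop contributes B = μ₀IR²/[2(R²+z²)^(3/2)] on the axis, with z measured from that loop.
Loop 1 (z = 0.0196 m): B₁ = 2.32×10⁻⁵ T. Loop 2 (z = 0.0196 m): B₂ = 2.32×10⁻⁵ T.
The fields add: B = B₁ + B₂ = 4.63×10⁻⁵ T.

B ≈ 46.3 μT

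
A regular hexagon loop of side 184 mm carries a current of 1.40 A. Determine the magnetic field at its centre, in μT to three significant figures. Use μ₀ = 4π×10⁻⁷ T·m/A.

Each side is a finite straight segment at perpendicular distance d = a/(2 tan(π/6)) = 0.1593 m from the centre, with end-angles ±π/6.
One side contributes B₁ = (μ₀I/4πd)·2 sin(π/6) = 8.79×10⁻⁷ T.
All 6 sides add in the same direction: B = 6 × 8.79×10⁻⁷ = 5.27×10⁻⁶ T.

B ≈ 5.27 μT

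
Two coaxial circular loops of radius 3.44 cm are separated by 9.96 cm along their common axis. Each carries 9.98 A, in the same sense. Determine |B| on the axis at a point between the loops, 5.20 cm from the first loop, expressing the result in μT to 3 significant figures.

B ≈ 67.2 μT

Each loop contributes B = μ₀IR²/[2(R²+z²)^(3/2)] on the axis, with z measured from that loop.
Loop 1 (z = 0.052 m): B₁ = 3.06×10⁻⁵ T. Loop 2 (z = 0.0476 m): B₂ = 3.66×10⁻⁵ T.
The fields add: B = B₁ + B₂ = 6.72×10⁻⁵ T.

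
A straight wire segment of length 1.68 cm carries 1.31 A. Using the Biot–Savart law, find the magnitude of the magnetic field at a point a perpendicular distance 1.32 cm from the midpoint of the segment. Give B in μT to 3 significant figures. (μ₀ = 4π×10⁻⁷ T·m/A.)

For a finite straight segment, B = (μ₀I/4πd)(sinθ₁ + sinθ₂), where θ₁, θ₂ are the angles from the perpendicular to each end.
The perpendicular from the point meets the wire at its midpoint, so each end is L/2 = 0.0084 m away along the wire.
sinθ₁ = 0.0084/√(0.0084²+0.0132²) = 0.5369; sinθ₂ = 0.0084/√(0.0084²+0.0132²) = 0.5369.
B = (4π×10⁻⁷ × 1.31) / (4π × 0.0132) × (0.5369 + 0.5369) = 1.07×10⁻⁵ T.

B ≈ 10.7 μT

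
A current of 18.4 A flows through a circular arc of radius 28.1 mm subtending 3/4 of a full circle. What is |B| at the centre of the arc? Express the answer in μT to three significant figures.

The Biot–Savart field of a circular arc at its centre is B = μ₀Iφ/(4πR), with φ = 4.712 rad.
B = (4π×10⁻⁷ × 18.4 × 4.712) / (4π × 0.0281) = 3.09×10⁻⁴ T.

B ≈ 309 μT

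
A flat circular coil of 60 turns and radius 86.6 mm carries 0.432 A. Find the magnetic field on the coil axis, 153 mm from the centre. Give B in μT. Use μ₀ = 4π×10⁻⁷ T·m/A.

B ≈ 22.5 μT

For an N-turn flat coil, B = Nμ₀IR²/[2(R²+z²)^(3/2)] with R = 0.0866 m, z = 0.153 m.
B = 60 × 3.75×10⁻⁷ T = 2.25×10⁻⁵ T.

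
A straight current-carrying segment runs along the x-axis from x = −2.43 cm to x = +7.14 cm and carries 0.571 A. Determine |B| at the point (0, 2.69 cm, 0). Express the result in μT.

For a finite straight segment, B = (μ₀I/4πd)(sinθ₁ + sinθ₂), where θ₁, θ₂ are the angles from the perpendicular to each end.
The perpendicular distance is d = 0.0269 m; the end-offsets along the wire are a = 0.0243 m and b = 0.0714 m.
sinθ₁ = 0.0243/√(0.0243²+0.0269²) = 0.6703; sinθ₂ = 0.0714/√(0.0714²+0.0269²) = 0.9358.
B = (4π×10⁻⁷ × 0.571) / (4π × 0.0269) × (0.6703 + 0.9358) = 3.41×10⁻⁶ T.

B ≈ 3.41 μT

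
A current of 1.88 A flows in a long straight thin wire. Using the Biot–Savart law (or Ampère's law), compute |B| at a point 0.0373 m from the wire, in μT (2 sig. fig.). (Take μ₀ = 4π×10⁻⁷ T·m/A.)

For an infinitely long straight wire, B = μ₀I/(2πd).
B = (4π×10⁻⁷ × 1.88) / (2π × 0.0373) = 1.01×10⁻⁵ T.

B ≈ 10 μT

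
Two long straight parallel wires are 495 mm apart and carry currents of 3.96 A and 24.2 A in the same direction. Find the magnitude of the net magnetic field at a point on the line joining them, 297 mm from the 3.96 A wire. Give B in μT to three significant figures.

B ≈ 21.8 μT

Each long wire gives B = μ₀I/(2πd). Distances are d₁ = 0.297 m and d₂ = 0.198 m.
B₁ = 2.67×10⁻⁶ T, B₂ = 2.44×10⁻⁵ T.
Between parallel currents the two contributions point in opposite directions, so they subtract. B = |B₁ − B₂| = |2.67×10⁻⁶ − 2.44×10⁻⁵| = 2.18×10⁻⁵ T.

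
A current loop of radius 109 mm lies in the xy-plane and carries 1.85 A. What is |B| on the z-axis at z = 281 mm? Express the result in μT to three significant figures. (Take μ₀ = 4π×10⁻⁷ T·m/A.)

B ≈ 0.504 μT

On the axis of a circular loop, B = μ₀IR² / [2(R²+z²)^(3/2)].
R² + z² = (0.109)² + (0.281)² = 0.09084 m², and (R²+z²)^(3/2) = 2.74×10⁻² m³.
B = (4π×10⁻⁷ × 1.85 × 0.01188) / (2 × 2.74×10⁻²) = 5.04×10⁻⁷ T.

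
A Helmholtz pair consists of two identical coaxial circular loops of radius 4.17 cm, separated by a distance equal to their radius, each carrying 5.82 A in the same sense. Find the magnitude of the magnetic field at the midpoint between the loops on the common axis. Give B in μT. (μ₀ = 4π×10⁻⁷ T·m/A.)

B ≈ 125 μT

Each loop contributes B = μ₀IR²/[2(R²+z²)^(3/2)] on the axis, with z measured from that loop.
Loop 1 (z = 0.02085 m): B₁ = 6.27×10⁻⁵ T. Loop 2 (z = 0.02085 m): B₂ = 6.27×10⁻⁵ T.
The fields add: B = B₁ + B₂ = 1.25×10⁻⁴ T.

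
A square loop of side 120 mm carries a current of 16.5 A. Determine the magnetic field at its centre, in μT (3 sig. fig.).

B ≈ 156 μT

Each side is a finite straight segment at perpendicular distance d = a/(2 tan(π/4)) = 0.06 m from the centre, with end-angles ±π/4.
One side contributes B₁ = (μ₀I/4πd)·2 sin(π/4) = 3.89×10⁻⁵ T.
All 4 sides add in the same direction: B = 4 × 3.89×10⁻⁵ = 1.56×10⁻⁴ T.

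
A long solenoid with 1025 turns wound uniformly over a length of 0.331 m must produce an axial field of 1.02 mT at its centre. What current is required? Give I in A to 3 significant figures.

I ≈ 0.262 A

Inside a long solenoid B = μ₀nI with n = 3097 m⁻¹, so I = B/(μ₀n).
I = 1.02×10⁻³ / (4π×10⁻⁷ × 3097) = 0.262 A.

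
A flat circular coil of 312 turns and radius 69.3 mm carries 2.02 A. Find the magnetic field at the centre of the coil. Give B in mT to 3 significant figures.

B ≈ 5.71 mT

For an N-turn flat coil, B = Nμ₀I/(2R) with R = 0.0693 m.
B = 312 × 1.83×10⁻⁵ T = 5.71×10⁻³ T.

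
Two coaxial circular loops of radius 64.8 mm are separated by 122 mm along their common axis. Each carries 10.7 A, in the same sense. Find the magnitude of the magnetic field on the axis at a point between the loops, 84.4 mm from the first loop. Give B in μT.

B ≈ 90.6 μT

Each loop contributes B = μ₀IR²/[2(R²+z²)^(3/2)] on the axis, with z measured from that loop.
Loop 1 (z = 0.0844 m): B₁ = 2.34×10⁻⁵ T. Loop 2 (z = 0.0376 m): B₂ = 6.71×10⁻⁵ T.
The fields add: B = B₁ + B₂ = 9.06×10⁻⁵ T.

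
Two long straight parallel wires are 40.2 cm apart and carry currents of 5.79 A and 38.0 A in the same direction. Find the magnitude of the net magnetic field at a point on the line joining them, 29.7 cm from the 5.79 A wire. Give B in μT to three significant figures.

Each long wire gives B = μ₀I/(2πd). Distances are d₁ = 0.297 m and d₂ = 0.105 m.
B₁ = 3.90×10⁻⁶ T, B₂ = 7.24×10⁻⁵ T.
Between parallel currents the two contributions point in opposite directions, so they subtract. B = |B₁ − B₂| = |3.90×10⁻⁶ − 7.24×10⁻⁵| = 6.85×10⁻⁵ T.

B ≈ 68.5 μT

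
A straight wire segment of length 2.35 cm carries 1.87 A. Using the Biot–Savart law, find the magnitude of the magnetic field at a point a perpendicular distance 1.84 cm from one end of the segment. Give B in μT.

For a finite straight segment, B = (μ₀I/4πd)(sinθ₁ + sinθ₂), where θ₁, θ₂ are the angles from the perpendicular to each end.
The perpendicular foot is at one end, so the two end-offsets along the wire are 0 and L = 0.0235 m.
sinθ₁ = 0/√(0²+0.0184²) = 0.0000; sinθ₂ = 0.0235/√(0.0235²+0.0184²) = 0.7874.
B = (4π×10⁻⁷ × 1.87) / (4π × 0.0184) × (0.0000 + 0.7874) = 8.00×10⁻⁶ T.

B ≈ 8.00 μT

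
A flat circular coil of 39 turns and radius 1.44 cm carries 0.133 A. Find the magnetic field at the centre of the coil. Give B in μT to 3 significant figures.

B ≈ 226 μT

For an N-turn flat coil, B = Nμ₀I/(2R) with R = 0.0144 m.
B = 39 × 5.80×10⁻⁶ T = 2.26×10⁻⁴ T.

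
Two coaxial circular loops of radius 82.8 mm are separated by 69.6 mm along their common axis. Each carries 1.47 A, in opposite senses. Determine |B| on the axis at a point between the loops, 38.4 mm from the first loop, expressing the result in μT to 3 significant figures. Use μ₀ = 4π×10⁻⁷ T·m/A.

Each loop contributes B = μ₀IR²/[2(R²+z²)^(3/2)] on the axis, with z measured from that loop.
Loop 1 (z = 0.0384 m): B₁ = 8.33×10⁻⁶ T. Loop 2 (z = 0.0312 m): B₂ = 9.14×10⁻⁶ T.
The fields oppose: B = |B₁ − B₂| = 8.12×10⁻⁷ T.

B ≈ 0.812 μT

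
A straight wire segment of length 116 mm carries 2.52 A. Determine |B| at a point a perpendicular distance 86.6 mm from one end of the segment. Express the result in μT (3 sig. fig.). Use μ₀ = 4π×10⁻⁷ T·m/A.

For a finite straight segment, B = (μ₀I/4πd)(sinθ₁ + sinθ₂), where θ₁, θ₂ are the angles from the perpendicular to each end.
The perpendicular foot is at one end, so the two end-offsets along the wire are 0 and L = 0.116 m.
sinθ₁ = 0/√(0²+0.0866²) = 0.0000; sinθ₂ = 0.116/√(0.116²+0.0866²) = 0.8013.
B = (4π×10⁻⁷ × 2.52) / (4π × 0.0866) × (0.0000 + 0.8013) = 2.33×10⁻⁶ T.

B ≈ 2.33 μT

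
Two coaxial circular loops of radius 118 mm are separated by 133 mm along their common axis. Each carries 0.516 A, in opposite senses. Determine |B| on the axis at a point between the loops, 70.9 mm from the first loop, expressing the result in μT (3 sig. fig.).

B ≈ 0.174 μT

Each loop contributes B = μ₀IR²/[2(R²+z²)^(3/2)] on the axis, with z measured from that loop.
Loop 1 (z = 0.0709 m): B₁ = 1.73×10⁻⁶ T. Loop 2 (z = 0.0621 m): B₂ = 1.90×10⁻⁶ T.
The fields oppose: B = |B₁ − B₂| = 1.74×10⁻⁷ T.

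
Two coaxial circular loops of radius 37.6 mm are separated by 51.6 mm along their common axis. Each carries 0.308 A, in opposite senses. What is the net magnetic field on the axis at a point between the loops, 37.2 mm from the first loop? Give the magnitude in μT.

B ≈ 2.34 μT

Each loop contributes B = μ₀IR²/[2(R²+z²)^(3/2)] on the axis, with z measured from that loop.
Loop 1 (z = 0.0372 m): B₁ = 1.85×10⁻⁶ T. Loop 2 (z = 0.0144 m): B₂ = 4.19×10⁻⁶ T.
The fields oppose: B = |B₁ − B₂| = 2.34×10⁻⁶ T.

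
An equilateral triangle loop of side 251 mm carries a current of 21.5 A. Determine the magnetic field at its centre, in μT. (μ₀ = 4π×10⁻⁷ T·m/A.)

B ≈ 154 μT

Each side is a finite straight segment at perpendicular distance d = a/(2 tan(π/3)) = 0.07246 m from the centre, with end-angles ±π/3.
One side contributes B₁ = (μ₀I/4πd)·2 sin(π/3) = 5.14×10⁻⁵ T.
All 3 sides add in the same direction: B = 3 × 5.14×10⁻⁵ = 1.54×10⁻⁴ T.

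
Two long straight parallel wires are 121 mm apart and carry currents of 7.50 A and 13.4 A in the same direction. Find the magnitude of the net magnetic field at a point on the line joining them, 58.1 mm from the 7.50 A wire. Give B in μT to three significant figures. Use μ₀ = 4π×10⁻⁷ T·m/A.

B ≈ 16.8 μT

Each long wire gives B = μ₀I/(2πd). Distances are d₁ = 0.0581 m and d₂ = 0.0629 m.
B₁ = 2.58×10⁻⁵ T, B₂ = 4.26×10⁻⁵ T.
Between parallel currents the two contributions point in opposite directions, so they subtract. B = |B₁ − B₂| = |2.58×10⁻⁵ − 4.26×10⁻⁵| = 1.68×10⁻⁵ T.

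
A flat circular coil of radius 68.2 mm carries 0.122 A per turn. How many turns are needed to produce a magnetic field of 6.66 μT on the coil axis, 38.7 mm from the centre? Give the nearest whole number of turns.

For an N-turn coil, B = Nμ₀IR²/[2(R²+z²)^(3/2)]. A single turn gives B₁ = 7.39×10⁻⁷ T with R = 0.0682 m, z = 0.0387 m.
N = B/B₁ = 6.66×10⁻⁶ / 7.39×10⁻⁷ = 9.01.

N = 9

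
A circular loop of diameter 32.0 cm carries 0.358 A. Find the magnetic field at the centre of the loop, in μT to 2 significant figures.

B ≈ 1.4 μT

At the centre of a circular loop the Biot–Savart law gives B = μ₀I/(2R) (so R = 0.16 m).
B = (4π×10⁻⁷ × 0.358) / (2 × 0.16) = 1.41×10⁻⁶ T.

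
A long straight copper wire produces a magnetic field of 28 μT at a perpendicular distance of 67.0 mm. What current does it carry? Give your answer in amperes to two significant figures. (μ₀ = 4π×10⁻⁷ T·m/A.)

I ≈ 9.4 A

For a long straight wire B = μ₀I/(2πd), so I = 2πdB/μ₀.
I = 2π × 0.067 × 2.80×10⁻⁵ / (4π×10⁻⁷) = 9.38 A.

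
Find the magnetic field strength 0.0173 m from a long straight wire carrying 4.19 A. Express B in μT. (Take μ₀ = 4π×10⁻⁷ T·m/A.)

For an infinitely long straight wire, B = μ₀I/(2πd).
B = (4π×10⁻⁷ × 4.19) / (2π × 0.0173) = 4.84×10⁻⁵ T.

B ≈ 48.4 μT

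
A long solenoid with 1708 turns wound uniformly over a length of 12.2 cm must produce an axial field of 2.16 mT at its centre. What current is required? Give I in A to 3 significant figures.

Inside a long solenoid B = μ₀nI with n = 1.400×10⁴ m⁻¹, so I = B/(μ₀n).
I = 2.16×10⁻³ / (4π×10⁻⁷ × 1.400×10⁴) = 0.123 A.

I ≈ 0.123 A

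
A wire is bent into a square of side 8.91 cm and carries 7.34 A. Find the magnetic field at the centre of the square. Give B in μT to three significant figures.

B ≈ 93.2 μT

Each side is a finite straight segment at perpendicular distance d = a/(2 tan(π/4)) = 0.04455 m from the centre, with end-angles ±π/4.
One side contributes B₁ = (μ₀I/4πd)·2 sin(π/4) = 2.33×10⁻⁵ T.
All 4 sides add in the same direction: B = 4 × 2.33×10⁻⁵ = 9.32×10⁻⁵ T.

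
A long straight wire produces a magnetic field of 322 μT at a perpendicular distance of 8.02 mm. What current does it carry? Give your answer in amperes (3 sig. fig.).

For a long straight wire B = μ₀I/(2πd), so I = 2πdB/μ₀.
I = 2π × 0.00802 × 3.22×10⁻⁴ / (4π×10⁻⁷) = 12.9 A.

I ≈ 12.9 A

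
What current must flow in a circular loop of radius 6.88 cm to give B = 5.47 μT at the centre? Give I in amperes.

At the centre of a circular loop B = μ₀I/(2R), so I = 2RB/μ₀.
With R = 0.0688 m, I = 2 × 0.0688 × 5.47×10⁻⁶ / (4π×10⁻⁷) = 0.599 A.

I ≈ 0.599 A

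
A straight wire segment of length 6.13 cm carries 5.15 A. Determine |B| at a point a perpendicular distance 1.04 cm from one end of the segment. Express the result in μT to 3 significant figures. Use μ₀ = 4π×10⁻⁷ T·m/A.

B ≈ 48.8 μT

For a finite straight segment, B = (μ₀I/4πd)(sinθ₁ + sinθ₂), where θ₁, θ₂ are the angles from the perpendicular to each end.
The perpendicular foot is at one end, so the two end-offsets along the wire are 0 and L = 0.0613 m.
sinθ₁ = 0/√(0²+0.0104²) = 0.0000; sinθ₂ = 0.0613/√(0.0613²+0.0104²) = 0.9859.
B = (4π×10⁻⁷ × 5.15) / (4π × 0.0104) × (0.0000 + 0.9859) = 4.88×10⁻⁵ T.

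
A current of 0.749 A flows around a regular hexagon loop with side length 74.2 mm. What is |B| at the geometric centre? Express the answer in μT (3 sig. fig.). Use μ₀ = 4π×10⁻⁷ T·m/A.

B ≈ 6.99 μT

Each side is a finite straight segment at perpendicular distance d = a/(2 tan(π/6)) = 0.06426 m from the centre, with end-angles ±π/6.
One side contributes B₁ = (μ₀I/4πd)·2 sin(π/6) = 1.17×10⁻⁶ T.
All 6 sides add in the same direction: B = 6 × 1.17×10⁻⁶ = 6.99×10⁻⁶ T.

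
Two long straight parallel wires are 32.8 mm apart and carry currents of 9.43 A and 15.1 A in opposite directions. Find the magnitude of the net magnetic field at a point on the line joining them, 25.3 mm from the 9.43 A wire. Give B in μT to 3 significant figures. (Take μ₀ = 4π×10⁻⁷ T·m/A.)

B ≈ 477 μT

Each long wire gives B = μ₀I/(2πd). Distances are d₁ = 0.0253 m and d₂ = 0.0075 m.
B₁ = 7.45×10⁻⁵ T, B₂ = 4.03×10⁻⁴ T.
Between antiparallel currents both contributions point the same way, so they add. B = B₁ + B₂ = 7.45×10⁻⁵ + 4.03×10⁻⁴ = 4.77×10⁻⁴ T.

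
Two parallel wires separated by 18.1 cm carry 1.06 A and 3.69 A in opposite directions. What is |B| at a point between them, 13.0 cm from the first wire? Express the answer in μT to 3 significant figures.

B ≈ 16.1 μT

Each long wire gives B = μ₀I/(2πd). Distances are d₁ = 0.13 m and d₂ = 0.051 m.
B₁ = 1.63×10⁻⁶ T, B₂ = 1.45×10⁻⁵ T.
Between antiparallel currents both contributions point the same way, so they add. B = B₁ + B₂ = 1.63×10⁻⁶ + 1.45×10⁻⁵ = 1.61×10⁻⁵ T.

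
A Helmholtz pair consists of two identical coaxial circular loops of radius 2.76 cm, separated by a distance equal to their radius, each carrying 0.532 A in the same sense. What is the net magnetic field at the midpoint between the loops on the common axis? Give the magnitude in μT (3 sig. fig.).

B ≈ 17.3 μT

Each loop contributes B = μ₀IR²/[2(R²+z²)^(3/2)] on the axis, with z measured from that loop.
Loop 1 (z = 0.0138 m): B₁ = 8.67×10⁻⁶ T. Loop 2 (z = 0.0138 m): B₂ = 8.67×10⁻⁶ T.
The fields add: B = B₁ + B₂ = 1.73×10⁻⁵ T.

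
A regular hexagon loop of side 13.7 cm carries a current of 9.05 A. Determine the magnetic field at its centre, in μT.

Each side is a finite straight segment at perpendicular distance d = a/(2 tan(π/6)) = 0.1186 m from the centre, with end-angles ±π/6.
One side contributes B₁ = (μ₀I/4πd)·2 sin(π/6) = 7.63×10⁻⁶ T.
All 6 sides add in the same direction: B = 6 × 7.63×10⁻⁶ = 4.58×10⁻⁵ T.

B ≈ 45.8 μT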